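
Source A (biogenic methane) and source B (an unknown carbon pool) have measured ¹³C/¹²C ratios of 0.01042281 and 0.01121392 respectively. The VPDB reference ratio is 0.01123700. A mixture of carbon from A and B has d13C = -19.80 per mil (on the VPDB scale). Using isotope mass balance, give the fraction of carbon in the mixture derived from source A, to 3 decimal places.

δ_A = (0.01042281/0.01123700 − 1)×1000 = (0.927544 − 1)×1000 = -72.456 per mil
δ_B = (0.01121392/0.01123700 − 1)×1000 = (0.997946 − 1)×1000 = -2.054 per mil
f_A = (δ_mix − δ_B)/(δ_A − δ_B) = (-19.80 − (-2.054))/(-72.456 − (-2.054))
f_A = -17.746 / -70.402 = 0.2521

0.252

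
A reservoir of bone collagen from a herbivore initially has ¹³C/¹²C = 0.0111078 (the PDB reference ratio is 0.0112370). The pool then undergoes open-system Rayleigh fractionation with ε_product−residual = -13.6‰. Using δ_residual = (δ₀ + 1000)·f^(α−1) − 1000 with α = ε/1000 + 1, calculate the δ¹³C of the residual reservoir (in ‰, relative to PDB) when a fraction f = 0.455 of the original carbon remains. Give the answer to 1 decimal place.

δ₀ = (0.0111078/0.0112370 − 1)×1000 = (0.988502 − 1)×1000 = -11.498‰
α − 1 = ε/1000 = -0.0136
f^(α−1) = 0.455^(-0.0136) = 1.010767
δ_res = (-11.498 + 1000) × 1.010767 − 1000 = 999.145 − 1000 = -0.85‰

-0.9‰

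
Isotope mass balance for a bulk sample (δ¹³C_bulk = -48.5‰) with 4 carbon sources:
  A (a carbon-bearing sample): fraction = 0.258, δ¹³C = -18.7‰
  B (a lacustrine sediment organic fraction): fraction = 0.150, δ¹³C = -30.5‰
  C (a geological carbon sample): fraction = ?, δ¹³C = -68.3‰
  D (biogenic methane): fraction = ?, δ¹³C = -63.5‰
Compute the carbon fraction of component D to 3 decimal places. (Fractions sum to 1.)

0.278

Let f_D and f_C be the unknown fractions; fractions sum to 1 so f_D + f_C = 0.592.
Mass balance: Σ fᵢ·δᵢ = δ_bulk ⇒ f_D·(-63.5) + f_C·(-68.3) = -48.5 − (-9.400) = -39.100
Substitute f_C = 0.592 − f_D:
f_D·(-63.5 − -68.3) = -39.100 − 0.592×(-68.3) = 1.333
f_D = 1.333 / 4.8 = 0.2777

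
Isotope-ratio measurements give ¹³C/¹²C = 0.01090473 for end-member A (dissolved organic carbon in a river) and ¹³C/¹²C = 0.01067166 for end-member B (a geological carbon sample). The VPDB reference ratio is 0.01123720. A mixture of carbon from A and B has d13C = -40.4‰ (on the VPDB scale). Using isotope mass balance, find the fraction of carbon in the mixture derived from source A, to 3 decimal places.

δ_A = (0.01090473/0.01123720 − 1)×1000 = (0.970413 − 1)×1000 = -29.587‰
δ_B = (0.01067166/0.01123720 − 1)×1000 = (0.949673 − 1)×1000 = -50.327‰
f_A = (δ_mix − δ_B)/(δ_A − δ_B) = (-40.4 − (-50.327))/(-29.587 − (-50.327))
f_A = 9.927 / 20.741 = 0.4786

0.479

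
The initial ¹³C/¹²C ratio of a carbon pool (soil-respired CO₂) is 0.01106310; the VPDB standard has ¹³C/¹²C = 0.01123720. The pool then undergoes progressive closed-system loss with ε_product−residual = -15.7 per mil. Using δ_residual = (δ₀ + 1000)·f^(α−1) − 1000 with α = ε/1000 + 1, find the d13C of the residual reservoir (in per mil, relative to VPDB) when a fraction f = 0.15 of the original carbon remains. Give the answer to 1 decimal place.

14.3 per mil

δ₀ = (0.01106310/0.01123720 − 1)×1000 = (0.984507 − 1)×1000 = -15.493 per mil
α − 1 = ε/1000 = -0.0157
f^(α−1) = 0.15^(-0.0157) = 1.030233
δ_res = (-15.493 + 1000) × 1.030233 − 1000 = 1014.271 − 1000 = 14.27 per mil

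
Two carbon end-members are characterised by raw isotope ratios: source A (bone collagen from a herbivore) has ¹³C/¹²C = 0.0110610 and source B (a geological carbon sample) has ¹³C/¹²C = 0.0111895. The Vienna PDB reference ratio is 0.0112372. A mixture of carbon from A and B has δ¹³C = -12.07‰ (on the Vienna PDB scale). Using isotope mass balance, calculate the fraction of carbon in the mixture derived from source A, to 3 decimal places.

0.684

δ_A = (0.0110610/0.0112372 − 1)×1000 = (0.984320 − 1)×1000 = -15.680‰
δ_B = (0.0111895/0.0112372 − 1)×1000 = (0.995755 − 1)×1000 = -4.245‰
f_A = (δ_mix − δ_B)/(δ_A − δ_B) = (-12.07 − (-4.245))/(-15.680 − (-4.245))
f_A = -7.825 / -11.435 = 0.6843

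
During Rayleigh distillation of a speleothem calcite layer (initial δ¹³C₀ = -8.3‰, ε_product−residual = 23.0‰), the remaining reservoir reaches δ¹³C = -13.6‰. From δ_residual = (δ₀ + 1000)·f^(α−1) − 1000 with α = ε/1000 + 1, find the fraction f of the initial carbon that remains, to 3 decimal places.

α − 1 = ε/1000 = 0.0230
(δ_res + 1000)/(δ₀ + 1000) = (-13.6 + 1000)/(-8.3 + 1000) = 986.4/991.7 = 0.994656
f = 0.994656^(1/0.0230) = exp(ln(0.994656)/0.0230) = exp(-0.00536/0.0230)
f = exp(-0.2330) = 0.7922

0.792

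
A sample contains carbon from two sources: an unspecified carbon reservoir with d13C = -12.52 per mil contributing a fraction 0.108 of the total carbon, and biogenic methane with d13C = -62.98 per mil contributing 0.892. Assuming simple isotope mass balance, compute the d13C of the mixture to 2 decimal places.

-57.53 per mil

δ_mix = f_A·δ_A + f_B·δ_B
δ_mix = 0.108 × (-12.52) + 0.892 × (-62.98)
δ_mix = -1.352 + -56.178 = -57.530 per mil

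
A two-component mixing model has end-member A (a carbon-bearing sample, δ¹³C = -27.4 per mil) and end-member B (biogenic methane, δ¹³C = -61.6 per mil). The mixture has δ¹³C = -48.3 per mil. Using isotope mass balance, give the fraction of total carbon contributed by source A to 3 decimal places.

0.389

δ_mix = f_A·δ_A + (1 − f_A)·δ_B  ⇒  f_A = (δ_mix − δ_B)/(δ_A − δ_B)
f_A = (-48.3 − (-61.6)) / (-27.4 − (-61.6))
f_A = 13.3 / 34.2 = 0.3889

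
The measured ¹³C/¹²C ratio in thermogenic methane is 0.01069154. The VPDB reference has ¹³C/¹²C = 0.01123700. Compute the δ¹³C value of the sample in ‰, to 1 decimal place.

δ¹³C = (R_sample / R_standard − 1) × 1000
R_sample / R_standard = 0.01069154 / 0.01123700 = 0.951459
δ¹³C = (0.951459 − 1) × 1000 = -48.54‰

-48.5‰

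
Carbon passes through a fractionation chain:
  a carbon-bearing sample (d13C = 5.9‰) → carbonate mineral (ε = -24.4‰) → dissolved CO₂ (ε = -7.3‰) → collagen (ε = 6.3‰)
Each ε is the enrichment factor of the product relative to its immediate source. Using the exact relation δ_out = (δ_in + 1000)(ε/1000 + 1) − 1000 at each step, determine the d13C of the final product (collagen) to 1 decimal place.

-19.7‰

step 1: δ = (5.90 + 1000)·(-24.4/1000 + 1) − 1000 = -18.64‰
step 2: δ = (-18.64 + 1000)·(-7.3/1000 + 1) − 1000 = -25.81‰
step 3: δ = (-25.81 + 1000)·(6.3/1000 + 1) − 1000 = -19.67‰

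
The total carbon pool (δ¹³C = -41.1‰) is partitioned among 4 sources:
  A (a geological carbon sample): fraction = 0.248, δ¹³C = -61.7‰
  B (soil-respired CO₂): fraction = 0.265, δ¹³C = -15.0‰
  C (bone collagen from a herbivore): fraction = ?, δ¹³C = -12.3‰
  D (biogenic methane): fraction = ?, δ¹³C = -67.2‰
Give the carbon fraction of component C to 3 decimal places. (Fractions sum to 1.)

Let f_C and f_D be the unknown fractions; fractions sum to 1 so f_C + f_D = 0.487.
Mass balance: Σ fᵢ·δᵢ = δ_bulk ⇒ f_C·(-12.3) + f_D·(-67.2) = -41.1 − (-19.277) = -21.823
Substitute f_D = 0.487 − f_C:
f_C·(-12.3 − -67.2) = -21.823 − 0.487×(-67.2) = 10.903
f_C = 10.903 / 54.9 = 0.1986

0.199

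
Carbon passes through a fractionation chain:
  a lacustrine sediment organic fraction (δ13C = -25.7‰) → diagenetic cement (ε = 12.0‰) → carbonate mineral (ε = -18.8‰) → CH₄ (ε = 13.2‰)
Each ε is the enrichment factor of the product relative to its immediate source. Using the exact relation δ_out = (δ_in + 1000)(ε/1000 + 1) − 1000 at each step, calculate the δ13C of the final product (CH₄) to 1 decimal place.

-19.8‰

step 1: δ = (-25.70 + 1000)·(12.0/1000 + 1) − 1000 = -14.01‰
step 2: δ = (-14.01 + 1000)·(-18.8/1000 + 1) − 1000 = -32.55‰
step 3: δ = (-32.55 + 1000)·(13.2/1000 + 1) − 1000 = -19.77‰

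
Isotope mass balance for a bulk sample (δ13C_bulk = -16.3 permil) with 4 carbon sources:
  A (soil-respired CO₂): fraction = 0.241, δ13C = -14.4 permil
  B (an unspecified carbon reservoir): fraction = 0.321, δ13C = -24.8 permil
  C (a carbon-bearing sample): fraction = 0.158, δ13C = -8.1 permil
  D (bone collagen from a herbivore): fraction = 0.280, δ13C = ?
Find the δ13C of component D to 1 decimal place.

Isotope mass balance: δ_bulk = Σ fᵢ·δᵢ.
-16.3 = 0.241×(-14.4) + 0.321×(-24.8) + 0.158×(-8.1) + 0.280×δ_D
0.280·δ_D = -16.3 − (-12.711) = -3.589
δ_D = -3.589 / 0.280 = -12.82 permil

-12.8 permil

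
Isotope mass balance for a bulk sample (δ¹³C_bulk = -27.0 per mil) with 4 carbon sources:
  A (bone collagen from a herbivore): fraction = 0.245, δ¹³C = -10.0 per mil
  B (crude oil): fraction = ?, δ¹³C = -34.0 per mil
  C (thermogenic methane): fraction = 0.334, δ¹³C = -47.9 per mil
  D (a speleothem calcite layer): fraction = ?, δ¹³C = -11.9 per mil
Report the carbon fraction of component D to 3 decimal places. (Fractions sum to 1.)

0.261

Let f_D and f_B be the unknown fractions; fractions sum to 1 so f_D + f_B = 0.421.
Mass balance: Σ fᵢ·δᵢ = δ_bulk ⇒ f_D·(-11.9) + f_B·(-34.0) = -27.0 − (-18.449) = -8.551
Substitute f_B = 0.421 − f_D:
f_D·(-11.9 − -34.0) = -8.551 − 0.421×(-34.0) = 5.763
f_D = 5.763 / 22.1 = 0.2608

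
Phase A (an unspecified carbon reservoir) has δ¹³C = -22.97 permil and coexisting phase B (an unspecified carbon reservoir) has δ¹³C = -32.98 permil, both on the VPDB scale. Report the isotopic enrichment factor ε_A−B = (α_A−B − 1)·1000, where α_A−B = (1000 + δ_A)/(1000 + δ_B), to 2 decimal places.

α_A−B = (1000 + -22.97) / (1000 + -32.98) = 977.03 / 967.02 = 1.010351
ε_A−B = (1.010351 − 1) × 1000 = 10.351 permil
(The approximation ε ≈ δ_A − δ_B would give 10.01 permil.)

10.35 permil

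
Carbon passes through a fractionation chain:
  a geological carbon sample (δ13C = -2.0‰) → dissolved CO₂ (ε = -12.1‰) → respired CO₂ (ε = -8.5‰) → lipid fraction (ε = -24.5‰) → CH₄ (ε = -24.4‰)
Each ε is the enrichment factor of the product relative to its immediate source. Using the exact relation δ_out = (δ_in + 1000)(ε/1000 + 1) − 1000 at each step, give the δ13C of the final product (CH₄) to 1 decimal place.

-69.7‰

step 1: δ = (-2.00 + 1000)·(-12.1/1000 + 1) − 1000 = -14.08‰
step 2: δ = (-14.08 + 1000)·(-8.5/1000 + 1) − 1000 = -22.46‰
step 3: δ = (-22.46 + 1000)·(-24.5/1000 + 1) − 1000 = -46.41‰
step 4: δ = (-46.41 + 1000)·(-24.4/1000 + 1) − 1000 = -69.67‰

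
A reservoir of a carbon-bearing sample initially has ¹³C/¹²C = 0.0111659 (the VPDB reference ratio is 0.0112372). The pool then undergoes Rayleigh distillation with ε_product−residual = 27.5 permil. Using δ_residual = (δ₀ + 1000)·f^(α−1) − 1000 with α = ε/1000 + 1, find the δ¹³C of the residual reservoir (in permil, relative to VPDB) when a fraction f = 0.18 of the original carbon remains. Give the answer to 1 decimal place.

δ₀ = (0.0111659/0.0112372 − 1)×1000 = (0.993655 − 1)×1000 = -6.345 permil
α − 1 = ε/1000 = 0.0275
f^(α−1) = 0.18^(0.0275) = 0.953938
δ_res = (-6.345 + 1000) × 0.953938 − 1000 = 947.885 − 1000 = -52.12 permil

-52.1 permil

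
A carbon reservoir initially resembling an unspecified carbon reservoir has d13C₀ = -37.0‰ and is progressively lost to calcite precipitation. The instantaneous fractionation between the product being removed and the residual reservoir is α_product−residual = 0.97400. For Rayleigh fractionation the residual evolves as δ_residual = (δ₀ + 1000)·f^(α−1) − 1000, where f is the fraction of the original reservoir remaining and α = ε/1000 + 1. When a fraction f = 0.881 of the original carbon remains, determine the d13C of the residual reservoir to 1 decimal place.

Rayleigh residual: δ_res = (δ₀ + 1000)·f^(α−1) − 1000
α − 1 = -0.02600
f^(α−1) = 0.881^(-0.02600) = 1.003300
δ_res = (-37.0 + 1000) × 1.003300 − 1000 = 966.177 − 1000 = -33.82‰

-33.8‰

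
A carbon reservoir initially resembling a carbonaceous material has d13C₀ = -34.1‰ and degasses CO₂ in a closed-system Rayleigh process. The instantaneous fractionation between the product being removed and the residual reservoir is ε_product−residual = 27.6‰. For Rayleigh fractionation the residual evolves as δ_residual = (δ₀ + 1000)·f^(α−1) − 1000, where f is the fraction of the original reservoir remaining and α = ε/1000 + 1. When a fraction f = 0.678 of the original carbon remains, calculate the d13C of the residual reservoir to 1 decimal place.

-44.4‰

Rayleigh residual: δ_res = (δ₀ + 1000)·f^(α−1) − 1000
α = ε/1000 + 1 = 1.02760, so α − 1 = 0.02760
f^(α−1) = 0.678^(0.02760) = 0.989332
δ_res = (-34.1 + 1000) × 0.989332 − 1000 = 955.596 − 1000 = -44.40‰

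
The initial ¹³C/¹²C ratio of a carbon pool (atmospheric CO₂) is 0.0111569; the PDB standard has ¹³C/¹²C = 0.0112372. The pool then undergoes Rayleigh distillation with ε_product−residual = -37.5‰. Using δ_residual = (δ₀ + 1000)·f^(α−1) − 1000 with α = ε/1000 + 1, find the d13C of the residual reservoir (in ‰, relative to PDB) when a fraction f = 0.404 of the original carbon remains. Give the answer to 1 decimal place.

δ₀ = (0.0111569/0.0112372 − 1)×1000 = (0.992854 − 1)×1000 = -7.146‰
α − 1 = ε/1000 = -0.0375
f^(α−1) = 0.404^(-0.0375) = 1.034572
δ_res = (-7.146 + 1000) × 1.034572 − 1000 = 1027.179 − 1000 = 27.18‰

27.2‰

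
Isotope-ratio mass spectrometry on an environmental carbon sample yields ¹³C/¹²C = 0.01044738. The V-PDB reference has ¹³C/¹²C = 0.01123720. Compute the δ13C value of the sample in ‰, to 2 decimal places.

δ13C = (R_sample / R_standard − 1) × 1000
R_sample / R_standard = 0.01044738 / 0.01123720 = 0.929714
δ13C = (0.929714 − 1) × 1000 = -70.286‰

-70.29‰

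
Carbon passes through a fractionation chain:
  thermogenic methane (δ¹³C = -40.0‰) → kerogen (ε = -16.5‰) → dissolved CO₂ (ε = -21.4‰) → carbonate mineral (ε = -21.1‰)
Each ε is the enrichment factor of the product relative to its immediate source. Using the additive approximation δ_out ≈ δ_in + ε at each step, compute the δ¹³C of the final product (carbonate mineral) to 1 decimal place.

step 1: δ ≈ -40.0 + (-16.5) = -56.5‰
step 2: δ ≈ -56.5 + (-21.4) = -77.9‰
step 3: δ ≈ -77.9 + (-21.1) = -99.0‰

-99.0‰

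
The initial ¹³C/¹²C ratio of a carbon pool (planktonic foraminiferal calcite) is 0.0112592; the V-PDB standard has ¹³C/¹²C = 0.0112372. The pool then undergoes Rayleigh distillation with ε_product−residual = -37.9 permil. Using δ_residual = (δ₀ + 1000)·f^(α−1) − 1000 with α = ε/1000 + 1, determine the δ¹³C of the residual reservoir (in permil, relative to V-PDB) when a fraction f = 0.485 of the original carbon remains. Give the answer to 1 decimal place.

29.8 permil

δ₀ = (0.0112592/0.0112372 − 1)×1000 = (1.001958 − 1)×1000 = 1.958 permil
α − 1 = ε/1000 = -0.0379
f^(α−1) = 0.485^(-0.0379) = 1.027804
δ_res = (1.958 + 1000) × 1.027804 − 1000 = 1029.816 − 1000 = 29.82 permil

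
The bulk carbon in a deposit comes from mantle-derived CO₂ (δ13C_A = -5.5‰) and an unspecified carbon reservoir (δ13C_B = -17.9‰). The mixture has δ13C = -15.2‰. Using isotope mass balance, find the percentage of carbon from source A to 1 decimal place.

δ_mix = f_A·δ_A + (1 − f_A)·δ_B  ⇒  f_A = (δ_mix − δ_B)/(δ_A − δ_B)
f_A = (-15.2 − (-17.9)) / (-5.5 − (-17.9))
f_A = 2.7 / 12.4 = 0.2177

21.8%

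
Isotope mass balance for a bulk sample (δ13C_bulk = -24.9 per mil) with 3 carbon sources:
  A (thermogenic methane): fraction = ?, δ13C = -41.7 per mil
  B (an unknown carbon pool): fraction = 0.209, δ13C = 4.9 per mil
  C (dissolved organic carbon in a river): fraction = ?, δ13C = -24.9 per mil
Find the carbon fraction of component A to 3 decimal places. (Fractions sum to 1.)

0.371

Let f_A and f_C be the unknown fractions; fractions sum to 1 so f_A + f_C = 0.791.
Mass balance: Σ fᵢ·δᵢ = δ_bulk ⇒ f_A·(-41.7) + f_C·(-24.9) = -24.9 − (1.024) = -25.924
Substitute f_C = 0.791 − f_A:
f_A·(-41.7 − -24.9) = -25.924 − 0.791×(-24.9) = -6.228
f_A = -6.228 / -16.8 = 0.3707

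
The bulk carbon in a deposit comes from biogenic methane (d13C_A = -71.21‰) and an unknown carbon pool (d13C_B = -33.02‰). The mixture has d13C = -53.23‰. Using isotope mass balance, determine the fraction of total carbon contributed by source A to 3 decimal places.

δ_mix = f_A·δ_A + (1 − f_A)·δ_B  ⇒  f_A = (δ_mix − δ_B)/(δ_A − δ_B)
f_A = (-53.23 − (-33.02)) / (-71.21 − (-33.02))
f_A = -20.21 / -38.19 = 0.5292

0.529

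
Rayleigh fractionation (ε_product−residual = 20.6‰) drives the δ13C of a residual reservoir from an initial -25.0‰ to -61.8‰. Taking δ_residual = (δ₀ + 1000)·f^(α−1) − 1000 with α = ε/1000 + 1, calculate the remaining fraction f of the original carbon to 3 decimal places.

α − 1 = ε/1000 = 0.0206
(δ_res + 1000)/(δ₀ + 1000) = (-61.8 + 1000)/(-25.0 + 1000) = 938.2/975.0 = 0.962256
f = 0.962256^(1/0.0206) = exp(ln(0.962256)/0.0206) = exp(-0.03847/0.0206)
f = exp(-1.8677) = 0.1545

0.154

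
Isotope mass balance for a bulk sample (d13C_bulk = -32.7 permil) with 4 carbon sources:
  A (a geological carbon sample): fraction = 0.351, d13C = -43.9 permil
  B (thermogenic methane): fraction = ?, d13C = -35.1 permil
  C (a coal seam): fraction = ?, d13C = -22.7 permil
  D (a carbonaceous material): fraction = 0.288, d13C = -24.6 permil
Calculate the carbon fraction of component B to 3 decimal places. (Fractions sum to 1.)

0.162

Let f_B and f_C be the unknown fractions; fractions sum to 1 so f_B + f_C = 0.361.
Mass balance: Σ fᵢ·δᵢ = δ_bulk ⇒ f_B·(-35.1) + f_C·(-22.7) = -32.7 − (-22.494) = -10.206
Substitute f_C = 0.361 − f_B:
f_B·(-35.1 − -22.7) = -10.206 − 0.361×(-22.7) = -2.012
f_B = -2.012 / -12.4 = 0.1622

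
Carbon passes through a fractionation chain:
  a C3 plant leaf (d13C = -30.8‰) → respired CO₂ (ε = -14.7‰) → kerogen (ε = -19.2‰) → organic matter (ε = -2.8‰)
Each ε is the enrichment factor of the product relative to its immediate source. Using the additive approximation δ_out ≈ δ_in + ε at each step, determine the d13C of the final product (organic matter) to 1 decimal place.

-67.5‰

step 1: δ ≈ -30.8 + (-14.7) = -45.5‰
step 2: δ ≈ -45.5 + (-19.2) = -64.7‰
step 3: δ ≈ -64.7 + (-2.8) = -67.5‰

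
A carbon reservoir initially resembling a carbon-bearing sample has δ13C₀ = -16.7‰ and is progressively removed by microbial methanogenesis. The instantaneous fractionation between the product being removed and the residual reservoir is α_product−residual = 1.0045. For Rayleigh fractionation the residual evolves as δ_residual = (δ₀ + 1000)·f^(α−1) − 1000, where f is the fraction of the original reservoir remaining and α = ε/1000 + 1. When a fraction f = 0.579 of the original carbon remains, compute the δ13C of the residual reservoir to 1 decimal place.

Rayleigh residual: δ_res = (δ₀ + 1000)·f^(α−1) − 1000
α − 1 = 0.00450
f^(α−1) = 0.579^(0.00450) = 0.997544
δ_res = (-16.7 + 1000) × 0.997544 − 1000 = 980.885 − 1000 = -19.12‰

-19.1‰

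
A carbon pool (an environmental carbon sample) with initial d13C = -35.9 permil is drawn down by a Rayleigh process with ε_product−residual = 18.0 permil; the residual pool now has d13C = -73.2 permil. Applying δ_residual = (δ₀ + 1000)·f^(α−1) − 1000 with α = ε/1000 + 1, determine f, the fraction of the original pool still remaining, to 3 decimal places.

0.112

α − 1 = ε/1000 = 0.0180
(δ_res + 1000)/(δ₀ + 1000) = (-73.2 + 1000)/(-35.9 + 1000) = 926.8/964.1 = 0.961311
f = 0.961311^(1/0.0180) = exp(ln(0.961311)/0.0180) = exp(-0.03946/0.0180)
f = exp(-2.1921) = 0.1117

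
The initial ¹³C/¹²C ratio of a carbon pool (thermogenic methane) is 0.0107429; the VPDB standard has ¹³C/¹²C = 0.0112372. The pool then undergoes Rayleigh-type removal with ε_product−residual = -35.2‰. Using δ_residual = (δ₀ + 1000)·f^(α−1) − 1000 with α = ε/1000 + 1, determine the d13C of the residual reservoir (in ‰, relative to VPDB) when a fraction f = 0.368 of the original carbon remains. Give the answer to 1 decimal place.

-9.7‰

δ₀ = (0.0107429/0.0112372 − 1)×1000 = (0.956012 − 1)×1000 = -43.988‰
α − 1 = ε/1000 = -0.0352
f^(α−1) = 0.368^(-0.0352) = 1.035815
δ_res = (-43.988 + 1000) × 1.035815 − 1000 = 990.252 − 1000 = -9.75‰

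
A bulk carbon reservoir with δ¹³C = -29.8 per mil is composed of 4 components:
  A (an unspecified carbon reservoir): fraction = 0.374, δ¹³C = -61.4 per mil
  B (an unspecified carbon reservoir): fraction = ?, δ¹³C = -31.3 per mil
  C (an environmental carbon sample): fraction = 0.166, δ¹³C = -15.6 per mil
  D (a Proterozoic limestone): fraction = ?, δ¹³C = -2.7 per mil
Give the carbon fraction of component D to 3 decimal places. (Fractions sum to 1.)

Let f_D and f_B be the unknown fractions; fractions sum to 1 so f_D + f_B = 0.460.
Mass balance: Σ fᵢ·δᵢ = δ_bulk ⇒ f_D·(-2.7) + f_B·(-31.3) = -29.8 − (-25.553) = -4.247
Substitute f_B = 0.460 − f_D:
f_D·(-2.7 − -31.3) = -4.247 − 0.460×(-31.3) = 10.151
f_D = 10.151 / 28.6 = 0.3549

0.355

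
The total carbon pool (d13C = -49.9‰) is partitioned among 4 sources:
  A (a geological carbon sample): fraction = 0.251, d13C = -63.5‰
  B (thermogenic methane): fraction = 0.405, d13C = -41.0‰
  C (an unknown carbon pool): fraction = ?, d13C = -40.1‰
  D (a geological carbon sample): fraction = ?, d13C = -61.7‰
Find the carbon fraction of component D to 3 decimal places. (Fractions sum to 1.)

0.165

Let f_D and f_C be the unknown fractions; fractions sum to 1 so f_D + f_C = 0.344.
Mass balance: Σ fᵢ·δᵢ = δ_bulk ⇒ f_D·(-61.7) + f_C·(-40.1) = -49.9 − (-32.544) = -17.356
Substitute f_C = 0.344 − f_D:
f_D·(-61.7 − -40.1) = -17.356 − 0.344×(-40.1) = -3.562
f_D = -3.562 / -21.6 = 0.1649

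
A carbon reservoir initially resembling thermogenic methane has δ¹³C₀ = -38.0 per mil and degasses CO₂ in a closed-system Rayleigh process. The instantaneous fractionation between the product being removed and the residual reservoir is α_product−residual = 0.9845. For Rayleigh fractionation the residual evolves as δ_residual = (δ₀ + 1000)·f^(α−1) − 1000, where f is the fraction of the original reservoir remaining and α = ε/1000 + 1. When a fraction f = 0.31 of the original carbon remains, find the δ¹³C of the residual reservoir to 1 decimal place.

-20.4 per mil

Rayleigh residual: δ_res = (δ₀ + 1000)·f^(α−1) − 1000
α − 1 = -0.01550
f^(α−1) = 0.31^(-0.01550) = 1.018319
δ_res = (-38.0 + 1000) × 1.018319 − 1000 = 979.623 − 1000 = -20.38 per mil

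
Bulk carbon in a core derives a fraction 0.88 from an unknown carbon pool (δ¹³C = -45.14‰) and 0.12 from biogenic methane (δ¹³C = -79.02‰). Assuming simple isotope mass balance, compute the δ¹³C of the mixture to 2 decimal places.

δ_mix = f_A·δ_A + f_B·δ_B
δ_mix = 0.88 × (-45.14) + 0.12 × (-79.02)
δ_mix = -39.723 + -9.482 = -49.206‰

-49.21‰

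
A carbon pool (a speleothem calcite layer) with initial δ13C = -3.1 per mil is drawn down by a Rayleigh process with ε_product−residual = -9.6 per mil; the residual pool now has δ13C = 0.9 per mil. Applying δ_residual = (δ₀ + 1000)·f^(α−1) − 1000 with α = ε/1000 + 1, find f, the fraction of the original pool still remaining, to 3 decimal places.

0.659

α − 1 = ε/1000 = -0.0096
(δ_res + 1000)/(δ₀ + 1000) = (0.9 + 1000)/(-3.1 + 1000) = 1000.9/996.9 = 1.004012
f = 1.004012^(1/-0.0096) = exp(ln(1.004012)/-0.0096) = exp(0.00400/-0.0096)
f = exp(-0.4171) = 0.6589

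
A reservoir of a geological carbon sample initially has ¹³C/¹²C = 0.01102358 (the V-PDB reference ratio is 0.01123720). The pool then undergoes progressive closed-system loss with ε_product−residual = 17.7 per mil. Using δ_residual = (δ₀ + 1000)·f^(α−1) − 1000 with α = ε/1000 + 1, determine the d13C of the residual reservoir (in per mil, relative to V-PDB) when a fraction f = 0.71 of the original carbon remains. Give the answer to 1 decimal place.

-24.9 per mil

δ₀ = (0.01102358/0.01123720 − 1)×1000 = (0.980990 − 1)×1000 = -19.010 per mil
α − 1 = ε/1000 = 0.0177
f^(α−1) = 0.71^(0.0177) = 0.993956
δ_res = (-19.010 + 1000) × 0.993956 − 1000 = 975.061 − 1000 = -24.94 per mil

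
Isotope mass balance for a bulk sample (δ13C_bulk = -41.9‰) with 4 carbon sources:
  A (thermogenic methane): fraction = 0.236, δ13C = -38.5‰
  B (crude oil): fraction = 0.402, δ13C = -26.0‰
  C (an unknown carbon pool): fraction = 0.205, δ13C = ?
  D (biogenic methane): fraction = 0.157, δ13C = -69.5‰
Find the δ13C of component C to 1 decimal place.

Isotope mass balance: δ_bulk = Σ fᵢ·δᵢ.
-41.9 = 0.236×(-38.5) + 0.402×(-26.0) + 0.205×δ_C + 0.157×(-69.5)
0.205·δ_C = -41.9 − (-30.450) = -11.450
δ_C = -11.450 / 0.205 = -55.86‰

-55.9‰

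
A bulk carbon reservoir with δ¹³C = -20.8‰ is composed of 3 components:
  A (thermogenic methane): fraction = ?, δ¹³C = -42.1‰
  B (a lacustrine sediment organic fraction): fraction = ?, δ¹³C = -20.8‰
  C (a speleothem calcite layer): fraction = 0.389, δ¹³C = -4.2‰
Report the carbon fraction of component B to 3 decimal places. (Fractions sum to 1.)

0.308

Let f_B and f_A be the unknown fractions; fractions sum to 1 so f_B + f_A = 0.611.
Mass balance: Σ fᵢ·δᵢ = δ_bulk ⇒ f_B·(-20.8) + f_A·(-42.1) = -20.8 − (-1.634) = -19.166
Substitute f_A = 0.611 − f_B:
f_B·(-20.8 − -42.1) = -19.166 − 0.611×(-42.1) = 6.557
f_B = 6.557 / 21.3 = 0.3078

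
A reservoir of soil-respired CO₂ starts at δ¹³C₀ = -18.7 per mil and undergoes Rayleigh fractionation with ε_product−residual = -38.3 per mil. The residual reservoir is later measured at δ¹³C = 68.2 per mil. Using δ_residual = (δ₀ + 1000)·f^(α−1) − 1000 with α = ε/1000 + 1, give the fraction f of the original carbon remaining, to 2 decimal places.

0.11

α − 1 = ε/1000 = -0.0383
(δ_res + 1000)/(δ₀ + 1000) = (68.2 + 1000)/(-18.7 + 1000) = 1068.2/981.3 = 1.088556
f = 1.088556^(1/-0.0383) = exp(ln(1.088556)/-0.0383) = exp(0.08485/-0.0383)
f = exp(-2.2155) = 0.1091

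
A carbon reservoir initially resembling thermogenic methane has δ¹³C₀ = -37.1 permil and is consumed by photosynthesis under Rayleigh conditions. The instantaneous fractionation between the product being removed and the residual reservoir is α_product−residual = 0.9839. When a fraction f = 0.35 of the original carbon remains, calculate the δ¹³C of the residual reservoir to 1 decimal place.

-20.7 permil

Rayleigh residual: δ_res = (δ₀ + 1000)·f^(α−1) − 1000
α − 1 = -0.01610
f^(α−1) = 0.35^(-0.01610) = 1.017046
δ_res = (-37.1 + 1000) × 1.017046 − 1000 = 979.313 − 1000 = -20.69 permil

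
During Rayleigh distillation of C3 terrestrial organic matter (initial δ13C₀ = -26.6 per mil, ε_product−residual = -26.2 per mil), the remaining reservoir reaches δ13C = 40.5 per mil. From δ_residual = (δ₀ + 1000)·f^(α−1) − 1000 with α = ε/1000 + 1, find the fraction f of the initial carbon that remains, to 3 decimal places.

0.079

α − 1 = ε/1000 = -0.0262
(δ_res + 1000)/(δ₀ + 1000) = (40.5 + 1000)/(-26.6 + 1000) = 1040.5/973.4 = 1.068934
f = 1.068934^(1/-0.0262) = exp(ln(1.068934)/-0.0262) = exp(0.06666/-0.0262)
f = exp(-2.5443) = 0.0785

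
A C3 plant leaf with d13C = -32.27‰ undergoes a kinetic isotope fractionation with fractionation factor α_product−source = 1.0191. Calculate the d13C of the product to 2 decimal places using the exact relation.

δ_product = (δ_source + 1000)·α − 1000
δ_product = (-32.27 + 1000) × 1.0191 − 1000
δ_product = 986.214 − 1000 = -13.786‰

-13.79‰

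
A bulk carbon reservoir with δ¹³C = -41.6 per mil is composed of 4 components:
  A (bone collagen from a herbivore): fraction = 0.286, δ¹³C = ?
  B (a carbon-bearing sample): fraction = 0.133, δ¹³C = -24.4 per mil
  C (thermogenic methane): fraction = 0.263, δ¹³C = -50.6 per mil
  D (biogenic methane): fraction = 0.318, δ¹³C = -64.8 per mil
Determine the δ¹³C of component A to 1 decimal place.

-15.5 per mil

Isotope mass balance: δ_bulk = Σ fᵢ·δᵢ.
-41.6 = 0.286×δ_A + 0.133×(-24.4) + 0.263×(-50.6) + 0.318×(-64.8)
0.286·δ_A = -41.6 − (-37.159) = -4.441
δ_A = -4.441 / 0.286 = -15.53 per mil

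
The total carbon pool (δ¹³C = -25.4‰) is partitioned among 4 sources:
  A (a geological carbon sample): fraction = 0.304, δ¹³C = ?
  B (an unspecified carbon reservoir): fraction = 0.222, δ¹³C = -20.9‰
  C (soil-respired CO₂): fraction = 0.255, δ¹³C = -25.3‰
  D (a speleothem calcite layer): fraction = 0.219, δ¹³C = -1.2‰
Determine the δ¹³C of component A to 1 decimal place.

-46.2‰

Isotope mass balance: δ_bulk = Σ fᵢ·δᵢ.
-25.4 = 0.304×δ_A + 0.222×(-20.9) + 0.255×(-25.3) + 0.219×(-1.2)
0.304·δ_A = -25.4 − (-11.354) = -14.046
δ_A = -14.046 / 0.304 = -46.20‰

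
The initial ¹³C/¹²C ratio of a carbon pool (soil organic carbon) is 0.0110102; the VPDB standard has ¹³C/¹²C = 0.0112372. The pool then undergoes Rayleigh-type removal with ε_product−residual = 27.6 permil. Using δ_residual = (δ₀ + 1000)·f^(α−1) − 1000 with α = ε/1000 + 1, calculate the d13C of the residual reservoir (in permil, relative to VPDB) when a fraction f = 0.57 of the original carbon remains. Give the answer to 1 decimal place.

δ₀ = (0.0110102/0.0112372 − 1)×1000 = (0.979799 − 1)×1000 = -20.201 permil
α − 1 = ε/1000 = 0.0276
f^(α−1) = 0.57^(0.0276) = 0.984605
δ_res = (-20.201 + 1000) × 0.984605 − 1000 = 964.715 − 1000 = -35.28 permil

-35.3 permil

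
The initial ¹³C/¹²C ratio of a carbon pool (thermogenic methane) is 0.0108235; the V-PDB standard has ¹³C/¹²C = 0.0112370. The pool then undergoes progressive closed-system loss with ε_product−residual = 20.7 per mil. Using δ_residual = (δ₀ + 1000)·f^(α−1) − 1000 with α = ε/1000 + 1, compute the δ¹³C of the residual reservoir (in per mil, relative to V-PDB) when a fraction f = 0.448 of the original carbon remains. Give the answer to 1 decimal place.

δ₀ = (0.0108235/0.0112370 − 1)×1000 = (0.963202 − 1)×1000 = -36.798 per mil
α − 1 = ε/1000 = 0.0207
f^(α−1) = 0.448^(0.0207) = 0.983516
δ_res = (-36.798 + 1000) × 0.983516 − 1000 = 947.325 − 1000 = -52.68 per mil

-52.7 per mil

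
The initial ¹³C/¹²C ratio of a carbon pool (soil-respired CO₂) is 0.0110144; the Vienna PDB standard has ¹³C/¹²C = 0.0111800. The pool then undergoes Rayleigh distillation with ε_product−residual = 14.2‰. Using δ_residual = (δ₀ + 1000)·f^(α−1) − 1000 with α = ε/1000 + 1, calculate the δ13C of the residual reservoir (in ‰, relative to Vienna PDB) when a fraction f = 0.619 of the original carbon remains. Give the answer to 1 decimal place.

δ₀ = (0.0110144/0.0111800 − 1)×1000 = (0.985188 − 1)×1000 = -14.812‰
α − 1 = ε/1000 = 0.0142
f^(α−1) = 0.619^(0.0142) = 0.993212
δ_res = (-14.812 + 1000) × 0.993212 − 1000 = 978.500 − 1000 = -21.50‰

-21.5‰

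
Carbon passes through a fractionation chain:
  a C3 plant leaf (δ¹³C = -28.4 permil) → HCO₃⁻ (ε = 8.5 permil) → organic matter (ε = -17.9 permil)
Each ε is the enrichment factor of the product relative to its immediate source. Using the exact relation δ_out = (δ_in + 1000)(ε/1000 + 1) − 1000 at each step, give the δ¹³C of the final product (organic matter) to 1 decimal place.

-37.7 permil

step 1: δ = (-28.40 + 1000)·(8.5/1000 + 1) − 1000 = -20.14 permil
step 2: δ = (-20.14 + 1000)·(-17.9/1000 + 1) − 1000 = -37.68 permil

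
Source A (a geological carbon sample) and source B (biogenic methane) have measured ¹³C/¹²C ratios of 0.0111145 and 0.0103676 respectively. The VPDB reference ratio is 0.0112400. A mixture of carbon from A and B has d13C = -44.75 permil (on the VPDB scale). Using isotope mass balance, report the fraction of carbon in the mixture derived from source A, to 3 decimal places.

δ_A = (0.0111145/0.0112400 − 1)×1000 = (0.988835 − 1)×1000 = -11.165 permil
δ_B = (0.0103676/0.0112400 − 1)×1000 = (0.922384 − 1)×1000 = -77.616 permil
f_A = (δ_mix − δ_B)/(δ_A − δ_B) = (-44.75 − (-77.616))/(-11.165 − (-77.616))
f_A = 32.866 / 66.450 = 0.4946

0.495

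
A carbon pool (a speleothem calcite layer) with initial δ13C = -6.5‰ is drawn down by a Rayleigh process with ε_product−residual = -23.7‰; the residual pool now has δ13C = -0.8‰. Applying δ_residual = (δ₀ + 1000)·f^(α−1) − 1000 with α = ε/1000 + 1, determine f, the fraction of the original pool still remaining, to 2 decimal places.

α − 1 = ε/1000 = -0.0237
(δ_res + 1000)/(δ₀ + 1000) = (-0.8 + 1000)/(-6.5 + 1000) = 999.2/993.5 = 1.005737
f = 1.005737^(1/-0.0237) = exp(ln(1.005737)/-0.0237) = exp(0.00572/-0.0237)
f = exp(-0.2414) = 0.7855

0.79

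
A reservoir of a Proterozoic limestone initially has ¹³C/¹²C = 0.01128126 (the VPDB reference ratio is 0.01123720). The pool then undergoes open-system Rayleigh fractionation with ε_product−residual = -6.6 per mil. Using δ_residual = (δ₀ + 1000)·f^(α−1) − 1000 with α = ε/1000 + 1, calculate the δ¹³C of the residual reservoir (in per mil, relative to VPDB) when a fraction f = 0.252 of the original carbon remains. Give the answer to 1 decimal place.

δ₀ = (0.01128126/0.01123720 − 1)×1000 = (1.003921 − 1)×1000 = 3.921 per mil
α − 1 = ε/1000 = -0.0066
f^(α−1) = 0.252^(-0.0066) = 1.009138
δ_res = (3.921 + 1000) × 1.009138 − 1000 = 1013.095 − 1000 = 13.10 per mil

13.1 per mil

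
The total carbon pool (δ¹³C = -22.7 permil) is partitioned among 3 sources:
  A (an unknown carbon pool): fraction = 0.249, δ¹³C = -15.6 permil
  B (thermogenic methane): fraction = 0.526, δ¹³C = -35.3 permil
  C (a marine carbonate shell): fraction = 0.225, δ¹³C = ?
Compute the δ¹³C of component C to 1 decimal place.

Isotope mass balance: δ_bulk = Σ fᵢ·δᵢ.
-22.7 = 0.249×(-15.6) + 0.526×(-35.3) + 0.225×δ_C
0.225·δ_C = -22.7 − (-22.452) = -0.248
δ_C = -0.248 / 0.225 = -1.10 permil

-1.1 permil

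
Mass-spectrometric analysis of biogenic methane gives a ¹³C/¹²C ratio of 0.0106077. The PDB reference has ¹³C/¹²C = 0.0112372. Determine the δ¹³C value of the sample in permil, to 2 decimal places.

-56.02 permil

δ¹³C = (R_sample / R_standard − 1) × 1000
R_sample / R_standard = 0.0106077 / 0.0112372 = 0.943981
δ¹³C = (0.943981 − 1) × 1000 = -56.019 permil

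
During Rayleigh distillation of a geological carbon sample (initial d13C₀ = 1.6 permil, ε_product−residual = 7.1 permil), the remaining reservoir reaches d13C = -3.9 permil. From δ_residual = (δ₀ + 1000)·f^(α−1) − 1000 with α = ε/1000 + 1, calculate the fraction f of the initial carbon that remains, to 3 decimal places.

0.460

α − 1 = ε/1000 = 0.0071
(δ_res + 1000)/(δ₀ + 1000) = (-3.9 + 1000)/(1.6 + 1000) = 996.1/1001.6 = 0.994509
f = 0.994509^(1/0.0071) = exp(ln(0.994509)/0.0071) = exp(-0.00551/0.0071)
f = exp(-0.7755) = 0.4605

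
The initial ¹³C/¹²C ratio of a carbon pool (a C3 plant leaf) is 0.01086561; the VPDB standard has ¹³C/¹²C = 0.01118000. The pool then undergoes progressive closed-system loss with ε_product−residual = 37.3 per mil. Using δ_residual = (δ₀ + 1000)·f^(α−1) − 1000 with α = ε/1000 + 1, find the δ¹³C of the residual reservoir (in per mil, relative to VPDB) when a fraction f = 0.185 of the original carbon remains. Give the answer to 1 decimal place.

-87.4 per mil

δ₀ = (0.01086561/0.01118000 − 1)×1000 = (0.971879 − 1)×1000 = -28.121 per mil
α − 1 = ε/1000 = 0.0373
f^(α−1) = 0.185^(0.0373) = 0.939000
δ_res = (-28.121 + 1000) × 0.939000 − 1000 = 912.594 − 1000 = -87.41 per mil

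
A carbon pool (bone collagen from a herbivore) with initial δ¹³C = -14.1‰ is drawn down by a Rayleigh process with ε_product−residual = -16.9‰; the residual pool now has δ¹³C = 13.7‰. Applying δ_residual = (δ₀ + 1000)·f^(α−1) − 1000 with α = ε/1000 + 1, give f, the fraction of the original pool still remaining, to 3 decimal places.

0.193

α − 1 = ε/1000 = -0.0169
(δ_res + 1000)/(δ₀ + 1000) = (13.7 + 1000)/(-14.1 + 1000) = 1013.7/985.9 = 1.028198
f = 1.028198^(1/-0.0169) = exp(ln(1.028198)/-0.0169) = exp(0.02781/-0.0169)
f = exp(-1.6454) = 0.1929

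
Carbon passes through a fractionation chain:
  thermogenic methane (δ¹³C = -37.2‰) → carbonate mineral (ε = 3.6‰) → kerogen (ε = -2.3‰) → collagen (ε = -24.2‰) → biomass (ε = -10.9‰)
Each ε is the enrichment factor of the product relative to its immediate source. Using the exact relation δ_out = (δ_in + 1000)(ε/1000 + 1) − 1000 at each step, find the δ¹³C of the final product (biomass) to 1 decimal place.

step 1: δ = (-37.20 + 1000)·(3.6/1000 + 1) − 1000 = -33.73‰
step 2: δ = (-33.73 + 1000)·(-2.3/1000 + 1) − 1000 = -35.96‰
step 3: δ = (-35.96 + 1000)·(-24.2/1000 + 1) − 1000 = -59.29‰
step 4: δ = (-59.29 + 1000)·(-10.9/1000 + 1) − 1000 = -69.54‰

-69.5‰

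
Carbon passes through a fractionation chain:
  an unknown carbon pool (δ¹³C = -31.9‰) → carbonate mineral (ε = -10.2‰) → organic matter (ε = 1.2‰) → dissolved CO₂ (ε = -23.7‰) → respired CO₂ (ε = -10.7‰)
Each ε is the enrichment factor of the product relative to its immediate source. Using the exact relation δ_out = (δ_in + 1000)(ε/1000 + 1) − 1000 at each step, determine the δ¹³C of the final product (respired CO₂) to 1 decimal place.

step 1: δ = (-31.90 + 1000)·(-10.2/1000 + 1) − 1000 = -41.77‰
step 2: δ = (-41.77 + 1000)·(1.2/1000 + 1) − 1000 = -40.62‰
step 3: δ = (-40.62 + 1000)·(-23.7/1000 + 1) − 1000 = -63.36‰
step 4: δ = (-63.36 + 1000)·(-10.7/1000 + 1) − 1000 = -73.38‰

-73.4‰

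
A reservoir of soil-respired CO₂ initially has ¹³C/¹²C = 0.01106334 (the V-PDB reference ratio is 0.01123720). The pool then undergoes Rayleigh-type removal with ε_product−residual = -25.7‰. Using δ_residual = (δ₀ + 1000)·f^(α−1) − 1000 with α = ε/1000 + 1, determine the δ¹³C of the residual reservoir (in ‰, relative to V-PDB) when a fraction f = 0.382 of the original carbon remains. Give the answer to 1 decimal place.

δ₀ = (0.01106334/0.01123720 − 1)×1000 = (0.984528 − 1)×1000 = -15.472‰
α − 1 = ε/1000 = -0.0257
f^(α−1) = 0.382^(-0.0257) = 1.025040
δ_res = (-15.472 + 1000) × 1.025040 − 1000 = 1009.181 − 1000 = 9.18‰

9.2‰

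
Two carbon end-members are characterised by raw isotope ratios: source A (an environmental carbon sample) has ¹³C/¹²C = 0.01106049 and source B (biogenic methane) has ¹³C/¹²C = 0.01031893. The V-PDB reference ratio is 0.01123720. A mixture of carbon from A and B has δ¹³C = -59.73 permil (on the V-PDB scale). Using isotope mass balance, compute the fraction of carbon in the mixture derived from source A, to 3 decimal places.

0.333

δ_A = (0.01106049/0.01123720 − 1)×1000 = (0.984275 − 1)×1000 = -15.725 permil
δ_B = (0.01031893/0.01123720 − 1)×1000 = (0.918283 − 1)×1000 = -81.717 permil
f_A = (δ_mix − δ_B)/(δ_A − δ_B) = (-59.73 − (-81.717))/(-15.725 − (-81.717))
f_A = 21.987 / 65.992 = 0.3332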